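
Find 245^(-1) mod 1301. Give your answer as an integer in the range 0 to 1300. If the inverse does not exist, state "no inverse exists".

Run Euclid on (1301, 245):
1301 = 5*245 + 76
245 = 3*76 + 17
76 = 4*17 + 8
17 = 2*8 + 1
8 = 8*1 + 0
The gcd is 1. Working backward:
1 = 17 − 2·8
1 = −2·76 + 9·17
1 = 9·245 − 29·76
1 = −29·1301 + 154·245
So 245·154 ≡ 1 (mod 1301).

154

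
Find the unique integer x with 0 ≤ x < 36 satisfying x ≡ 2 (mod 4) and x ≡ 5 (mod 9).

Write x = 2 + 4·k. Then 4·k ≡ 5 − 2 ≡ 3 (mod 9).
Need 4⁻¹ mod 9. Extended Euclid on (9, 4):
9 = 2*4 + 1
4 = 4*1 + 0
Back-substitute:
1 = 9 − 2·4
4⁻¹ ≡ 7 (mod 9), so k ≡ 7·3 ≡ 3 (mod 9).
x = 2 + 4·3 = 14.

14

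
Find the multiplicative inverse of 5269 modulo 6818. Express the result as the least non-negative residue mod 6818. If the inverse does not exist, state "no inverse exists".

3979

Run Euclid on (6818, 5269):
6818 = 1·5269 + 1549
5269 = 3·1549 + 622
1549 = 2·622 + 305
622 = 2·305 + 12
305 = 25·12 + 5
12 = 2·5 + 2
5 = 2·2 + 1
2 = 2·1 + 0
The gcd is 1. Working backward:
1 = 5 − 2·2
1 = −2·12 + 5·5
1 = 5·305 − 127·12
1 = −127·622 + 259·305
1 = 259·1549 − 645·622
1 = −645·5269 + 2194·1549
1 = 2194·6818 − 2839·5269
Hence 5269⁻¹ ≡ -2839 ≡ 3979 (mod 6818).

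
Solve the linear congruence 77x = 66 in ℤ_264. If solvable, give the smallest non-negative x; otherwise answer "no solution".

First find gcd(77, 264):
264 = 3×77 + 33
77 = 2×33 + 11
33 = 3×11 + 0
gcd = 11 and 11 | 66, so solutions exist. Divide through by 11: 7x ≡ 6 (mod 24).
Now find 7⁻¹ mod 24:
24 = 3*7 + 3
7 = 2*3 + 1
3 = 3*1 + 0
Back-substitute:
1 = 7 − 2·3
1 = −2·24 + 7·7
So 7⁻¹ ≡ 7 (mod 24).
Then x ≡ 7·6 ≡ 18 (mod 24); the smallest non-negative solution is x = 18.

18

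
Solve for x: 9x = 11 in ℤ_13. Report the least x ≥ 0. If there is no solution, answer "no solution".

First find gcd(9, 13):
13 = 1·9 + 4
9 = 2·4 + 1
4 = 4·1 + 0
gcd = 1, so a unique solution mod 13 exists.
Back-substitute for the Bézout coefficients:
1 = 9 − 2·4
1 = −2·13 + 3·9
So 9·(3) ≡ 1 (mod 13), giving 9⁻¹ ≡ 3.
x ≡ 9⁻¹·11 ≡ 3·11 ≡ 7 (mod 13).

7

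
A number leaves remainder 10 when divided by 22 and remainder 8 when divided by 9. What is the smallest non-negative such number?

98

Write x = 10 + 22·k. Then 22·k ≡ 8 − 10 ≡ 7 (mod 9).
Need 22⁻¹ mod 9. Extended Euclid on (9, 4):
9 = 2*4 + 1
4 = 4*1 + 0
Back-substitute:
1 = 9 − 2·4
22⁻¹ ≡ 7 (mod 9), so k ≡ 7·7 ≡ 4 (mod 9).
x = 10 + 22·4 = 98.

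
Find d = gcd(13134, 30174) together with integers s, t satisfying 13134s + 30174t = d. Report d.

6

Repeated division:
30174 = 2*13134 + 3906
13134 = 3*3906 + 1416
3906 = 2*1416 + 1074
1416 = 1*1074 + 342
1074 = 3*342 + 48
342 = 7*48 + 6
48 = 8*6 + 0
gcd(13134, 30174) = 6.
Back-substituting:
6 = 342 − 7·48
6 = −7·1074 + 22·342
6 = 22·1416 − 29·1074
6 = −29·3906 + 80·1416
6 = 80·13134 − 269·3906
6 = −269·30174 + 618·13134
So 6 = (-269)·30174 + (618)·13134.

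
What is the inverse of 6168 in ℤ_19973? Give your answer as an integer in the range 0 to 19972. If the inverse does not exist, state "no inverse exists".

15527

gcd(19973, 6168) by repeated division:
19973 = 3*6168 + 1469
6168 = 4*1469 + 292
1469 = 5*292 + 9
292 = 32*9 + 4
9 = 2*4 + 1
4 = 4*1 + 0
gcd = 1, so the inverse exists. Back-substitute:
1 = 9 − 2·4
1 = −2·292 + 65·9
1 = 65·1469 − 327·292
1 = −327·6168 + 1373·1469
1 = 1373·19973 − 4446·6168
Thus 6168·(-4446) ≡ 1 (mod 19973); reducing, -4446 mod 19973 = 15527.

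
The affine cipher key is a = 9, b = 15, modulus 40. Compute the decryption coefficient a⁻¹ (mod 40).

9

gcd(40, 9) by repeated division:
40 = 4*9 + 4
9 = 2*4 + 1
4 = 4*1 + 0
Since gcd(9, 40) = 1, back-substitute to write 1 as a combination:
1 = 9 − 2·4
1 = −2·40 + 9·9
So 9·9 ≡ 1 (mod 40).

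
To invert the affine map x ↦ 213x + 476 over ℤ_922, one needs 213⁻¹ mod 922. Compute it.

619

Run Euclid on (922, 213):
922 = 4*213 + 70
213 = 3*70 + 3
70 = 23*3 + 1
3 = 3*1 + 0
gcd = 1, so the inverse exists. Back-substitute:
1 = 70 − 23·3
1 = −23·213 + 70·70
1 = 70·922 − 303·213
So 213·(-303) ≡ 1 (mod 922), and -303 ≡ 619 (mod 922).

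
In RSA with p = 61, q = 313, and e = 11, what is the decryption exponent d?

φ(n) = (p−1)(q−1) = 60·312 = 18720.
Need d with 11·d ≡ 1 (mod 18720). Apply the extended Euclidean algorithm:
18720 = 1701·11 + 9
11 = 1·9 + 2
9 = 4·2 + 1
2 = 2·1 + 0
Back-substitute:
1 = 9 − 4·2
1 = −4·11 + 5·9
1 = 5·18720 − 8509·11
So 11·(-8509) ≡ 1 (mod 18720), hence d ≡ -8509 ≡ 10211 (mod 18720).

10211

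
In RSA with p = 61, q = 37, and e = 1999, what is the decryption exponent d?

φ(n) = (p−1)(q−1) = 60·36 = 2160.
Need d with 1999·d ≡ 1 (mod 2160). Apply the extended Euclidean algorithm:
2160 = 1×1999 + 161
1999 = 12×161 + 67
161 = 2×67 + 27
67 = 2×27 + 13
27 = 2×13 + 1
13 = 13×1 + 0
Back-substitute:
1 = 27 − 2·13
1 = −2·67 + 5·27
1 = 5·161 − 12·67
1 = −12·1999 + 149·161
1 = 149·2160 − 161·1999
So 1999·(-161) ≡ 1 (mod 2160), hence d ≡ -161 ≡ 1999 (mod 2160).

1999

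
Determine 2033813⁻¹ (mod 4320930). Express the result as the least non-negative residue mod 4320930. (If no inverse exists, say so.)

gcd(4320930, 2033813) by repeated division:
4320930 = 2*2033813 + 253304
2033813 = 8*253304 + 7381
253304 = 34*7381 + 2350
7381 = 3*2350 + 331
2350 = 7*331 + 33
331 = 10*33 + 1
33 = 33*1 + 0
Since gcd(2033813, 4320930) = 1, back-substitute to write 1 as a combination:
1 = 331 − 10·33
1 = −10·2350 + 71·331
1 = 71·7381 − 223·2350
1 = −223·253304 + 7653·7381
1 = 7653·2033813 − 61447·253304
1 = −61447·4320930 + 130547·2033813
So 2033813·130547 ≡ 1 (mod 4320930).

130547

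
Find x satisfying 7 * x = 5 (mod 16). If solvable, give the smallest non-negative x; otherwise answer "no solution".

3

First find gcd(7, 16):
16 = 2·7 + 2
7 = 3·2 + 1
2 = 2·1 + 0
gcd = 1, so a unique solution mod 16 exists.
Back-substitute for the Bézout coefficients:
1 = 7 − 3·2
1 = −3·16 + 7·7
So 7·(7) ≡ 1 (mod 16), giving 7⁻¹ ≡ 7.
x ≡ 7⁻¹·5 ≡ 7·5 ≡ 3 (mod 16).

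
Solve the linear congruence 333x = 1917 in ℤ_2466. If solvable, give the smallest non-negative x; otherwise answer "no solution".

First find gcd(333, 2466):
2466 = 7*333 + 135
333 = 2*135 + 63
135 = 2*63 + 9
63 = 7*9 + 0
gcd = 9 and 9 | 1917, so solutions exist. Divide through by 9: 37x ≡ 213 (mod 274).
Now find 37⁻¹ mod 274:
274 = 7·37 + 15
37 = 2·15 + 7
15 = 2·7 + 1
7 = 7·1 + 0
Back-substitute:
1 = 15 − 2·7
1 = −2·37 + 5·15
1 = 5·274 − 37·37
So 37·(-37) ≡ 1 (mod 274), i.e. 37⁻¹ ≡ 237.
Then x ≡ 237·213 ≡ 65 (mod 274); the smallest non-negative solution is x = 65.

65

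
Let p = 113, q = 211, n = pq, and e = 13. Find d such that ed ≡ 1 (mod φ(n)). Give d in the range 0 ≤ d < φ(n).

7237

φ(n) = (p−1)(q−1) = 112·210 = 23520.
Need d with 13·d ≡ 1 (mod 23520). Apply the extended Euclidean algorithm:
23520 = 1809·13 + 3
13 = 4·3 + 1
3 = 3·1 + 0
Back-substitute:
1 = 13 − 4·3
1 = −4·23520 + 7237·13
So 13·7237 ≡ 1 (mod 23520), hence d = 7237.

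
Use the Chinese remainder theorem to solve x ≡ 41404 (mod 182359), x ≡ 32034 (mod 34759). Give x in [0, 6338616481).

5558343724

Write x = 41404 + 182359·k. Then 182359·k ≡ 32034 − 41404 ≡ 25389 (mod 34759).
Need 182359⁻¹ mod 34759. Extended Euclid on (34759, 8564):
34759 = 4·8564 + 503
8564 = 17·503 + 13
503 = 38·13 + 9
13 = 1·9 + 4
9 = 2·4 + 1
4 = 4·1 + 0
Back-substitute:
1 = 9 − 2·4
1 = −2·13 + 3·9
1 = 3·503 − 116·13
1 = −116·8564 + 1975·503
1 = 1975·34759 − 8016·8564
182359⁻¹ ≡ 26743 (mod 34759), so k ≡ 26743·25389 ≡ 30480 (mod 34759).
x = 41404 + 182359·30480 = 5558343724.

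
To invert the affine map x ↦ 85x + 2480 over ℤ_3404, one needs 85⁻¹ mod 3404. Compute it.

841

Run Euclid on (3404, 85):
3404 = 40·85 + 4
85 = 21·4 + 1
4 = 4·1 + 0
Since gcd(85, 3404) = 1, back-substitute to write 1 as a combination:
1 = 85 − 21·4
1 = −21·3404 + 841·85
So 85·841 ≡ 1 (mod 3404).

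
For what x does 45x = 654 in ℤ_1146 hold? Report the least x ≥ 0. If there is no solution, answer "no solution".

First find gcd(45, 1146):
1146 = 25·45 + 21
45 = 2·21 + 3
21 = 7·3 + 0
gcd = 3 and 3 | 654, so solutions exist. Divide through by 3: 15x ≡ 218 (mod 382).
Now find 15⁻¹ mod 382:
382 = 25·15 + 7
15 = 2·7 + 1
7 = 7·1 + 0
Back-substitute:
1 = 15 − 2·7
1 = −2·382 + 51·15
So 15⁻¹ ≡ 51 (mod 382).
Then x ≡ 51·218 ≡ 40 (mod 382); the smallest non-negative solution is x = 40.

40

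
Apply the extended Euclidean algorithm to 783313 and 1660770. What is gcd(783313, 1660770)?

Euclidean algorithm:
1660770 = 2×783313 + 94144
783313 = 8×94144 + 30161
94144 = 3×30161 + 3661
30161 = 8×3661 + 873
3661 = 4×873 + 169
873 = 5×169 + 28
169 = 6×28 + 1
28 = 28×1 + 0
gcd(783313, 1660770) = 1.
Back-substituting:
1 = 169 − 6·28
1 = −6·873 + 31·169
1 = 31·3661 − 130·873
1 = −130·30161 + 1071·3661
1 = 1071·94144 − 3343·30161
1 = −3343·783313 + 27815·94144
1 = 27815·1660770 − 58973·783313
So 1 = (27815)·1660770 + (-58973)·783313.

1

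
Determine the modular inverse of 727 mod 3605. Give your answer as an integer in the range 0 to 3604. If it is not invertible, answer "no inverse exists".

2043

Extended Euclidean algorithm:
3605 = 4*727 + 697
727 = 1*697 + 30
697 = 23*30 + 7
30 = 4*7 + 2
7 = 3*2 + 1
2 = 2*1 + 0
gcd = 1, so the inverse exists. Back-substitute:
1 = 7 − 3·2
1 = −3·30 + 13·7
1 = 13·697 − 302·30
1 = −302·727 + 315·697
1 = 315·3605 − 1562·727
Hence 727⁻¹ ≡ -1562 ≡ 2043 (mod 3605).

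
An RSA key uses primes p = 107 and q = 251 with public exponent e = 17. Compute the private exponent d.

φ(n) = (p−1)(q−1) = 106·250 = 26500.
Need d with 17·d ≡ 1 (mod 26500). Apply the extended Euclidean algorithm:
26500 = 1558*17 + 14
17 = 1*14 + 3
14 = 4*3 + 2
3 = 1*2 + 1
2 = 2*1 + 0
Back-substitute:
1 = 3 − 2
1 = −14 + 5·3
1 = 5·17 − 6·14
1 = −6·26500 + 9353·17
So 17·9353 ≡ 1 (mod 26500), hence d = 9353.

9353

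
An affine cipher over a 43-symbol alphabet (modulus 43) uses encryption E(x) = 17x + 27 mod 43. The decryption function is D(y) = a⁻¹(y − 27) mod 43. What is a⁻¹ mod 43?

38

Run Euclid on (43, 17):
43 = 2·17 + 9
17 = 1·9 + 8
9 = 1·8 + 1
8 = 8·1 + 0
gcd = 1, so the inverse exists. Back-substitute:
1 = 9 − 8
1 = −17 + 2·9
1 = 2·43 − 5·17
So 17·(-5) ≡ 1 (mod 43), and -5 ≡ 38 (mod 43).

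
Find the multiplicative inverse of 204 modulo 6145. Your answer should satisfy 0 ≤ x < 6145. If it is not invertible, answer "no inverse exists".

Extended Euclidean algorithm:
6145 = 30·204 + 25
204 = 8·25 + 4
25 = 6·4 + 1
4 = 4·1 + 0
Since gcd(204, 6145) = 1, back-substitute to write 1 as a combination:
1 = 25 − 6·4
1 = −6·204 + 49·25
1 = 49·6145 − 1476·204
Hence 204⁻¹ ≡ -1476 ≡ 4669 (mod 6145).

4669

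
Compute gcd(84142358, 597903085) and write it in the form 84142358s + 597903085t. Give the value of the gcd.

1

Repeated division:
597903085 = 7×84142358 + 8906579
84142358 = 9×8906579 + 3983147
8906579 = 2×3983147 + 940285
3983147 = 4×940285 + 222007
940285 = 4×222007 + 52257
222007 = 4×52257 + 12979
52257 = 4×12979 + 341
12979 = 38×341 + 21
341 = 16×21 + 5
21 = 4×5 + 1
5 = 5×1 + 0
gcd(84142358, 597903085) = 1.
Express as a combination:
1 = 21 − 4·5
1 = −4·341 + 65·21
1 = 65·12979 − 2474·341
1 = −2474·52257 + 9961·12979
1 = 9961·222007 − 42318·52257
1 = −42318·940285 + 179233·222007
1 = 179233·3983147 − 759250·940285
1 = −759250·8906579 + 1697733·3983147
1 = 1697733·84142358 − 16038847·8906579
1 = −16038847·597903085 + 113969662·84142358
So 1 = (-16038847)·597903085 + (113969662)·84142358.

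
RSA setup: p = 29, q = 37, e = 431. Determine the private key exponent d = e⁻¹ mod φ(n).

863

φ(n) = (p−1)(q−1) = 28·36 = 1008.
Need d with 431·d ≡ 1 (mod 1008). Apply the extended Euclidean algorithm:
1008 = 2·431 + 146
431 = 2·146 + 139
146 = 1·139 + 7
139 = 19·7 + 6
7 = 1·6 + 1
6 = 6·1 + 0
Back-substitute:
1 = 7 − 6
1 = −139 + 20·7
1 = 20·146 − 21·139
1 = −21·431 + 62·146
1 = 62·1008 − 145·431
So 431·(-145) ≡ 1 (mod 1008), hence d ≡ -145 ≡ 863 (mod 1008).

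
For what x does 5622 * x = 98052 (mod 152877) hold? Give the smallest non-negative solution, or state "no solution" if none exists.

First find gcd(5622, 152877):
152877 = 27·5622 + 1083
5622 = 5·1083 + 207
1083 = 5·207 + 48
207 = 4·48 + 15
48 = 3·15 + 3
15 = 5·3 + 0
gcd = 3 and 3 | 98052, so solutions exist. Divide through by 3: 1874x ≡ 32684 (mod 50959).
Now find 1874⁻¹ mod 50959:
50959 = 27*1874 + 361
1874 = 5*361 + 69
361 = 5*69 + 16
69 = 4*16 + 5
16 = 3*5 + 1
5 = 5*1 + 0
Back-substitute:
1 = 16 − 3·5
1 = −3·69 + 13·16
1 = 13·361 − 68·69
1 = −68·1874 + 353·361
1 = 353·50959 − 9599·1874
So 1874·(-9599) ≡ 1 (mod 50959), i.e. 1874⁻¹ ≡ 41360.
Then x ≡ 41360·32684 ≡ 20847 (mod 50959); the smallest non-negative solution is x = 20847.

20847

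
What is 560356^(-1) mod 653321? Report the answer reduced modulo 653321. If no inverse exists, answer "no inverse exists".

127558

gcd(653321, 560356) by repeated division:
653321 = 1*560356 + 92965
560356 = 6*92965 + 2566
92965 = 36*2566 + 589
2566 = 4*589 + 210
589 = 2*210 + 169
210 = 1*169 + 41
169 = 4*41 + 5
41 = 8*5 + 1
5 = 5*1 + 0
The gcd is 1. Working backward:
1 = 41 − 8·5
1 = −8·169 + 33·41
1 = 33·210 − 41·169
1 = −41·589 + 115·210
1 = 115·2566 − 501·589
1 = −501·92965 + 18151·2566
1 = 18151·560356 − 109407·92965
1 = −109407·653321 + 127558·560356
So 560356·127558 ≡ 1 (mod 653321).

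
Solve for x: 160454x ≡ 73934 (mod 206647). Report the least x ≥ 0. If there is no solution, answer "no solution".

21382

First find gcd(160454, 206647):
206647 = 1·160454 + 46193
160454 = 3·46193 + 21875
46193 = 2·21875 + 2443
21875 = 8·2443 + 2331
2443 = 1·2331 + 112
2331 = 20·112 + 91
112 = 1·91 + 21
91 = 4·21 + 7
21 = 3·7 + 0
gcd = 7 and 7 | 73934, so solutions exist. Divide through by 7: 22922x ≡ 10562 (mod 29521).
Now find 22922⁻¹ mod 29521:
29521 = 1×22922 + 6599
22922 = 3×6599 + 3125
6599 = 2×3125 + 349
3125 = 8×349 + 333
349 = 1×333 + 16
333 = 20×16 + 13
16 = 1×13 + 3
13 = 4×3 + 1
3 = 3×1 + 0
Back-substitute:
1 = 13 − 4·3
1 = −4·16 + 5·13
1 = 5·333 − 104·16
1 = −104·349 + 109·333
1 = 109·3125 − 976·349
1 = −976·6599 + 2061·3125
1 = 2061·22922 − 7159·6599
1 = −7159·29521 + 9220·22922
So 22922⁻¹ ≡ 9220 (mod 29521).
Then x ≡ 9220·10562 ≡ 21382 (mod 29521); the smallest non-negative solution is x = 21382.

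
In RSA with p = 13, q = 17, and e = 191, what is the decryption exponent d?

191

φ(n) = (p−1)(q−1) = 12·16 = 192.
Need d with 191·d ≡ 1 (mod 192). Apply the extended Euclidean algorithm:
192 = 1*191 + 1
191 = 191*1 + 0
Back-substitute:
1 = 192 − 191
So 191·(-1) ≡ 1 (mod 192), hence d ≡ -1 ≡ 191 (mod 192).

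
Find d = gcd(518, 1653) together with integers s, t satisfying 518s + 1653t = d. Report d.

1

Euclidean algorithm:
1653 = 3×518 + 99
518 = 5×99 + 23
99 = 4×23 + 7
23 = 3×7 + 2
7 = 3×2 + 1
2 = 2×1 + 0
gcd(518, 1653) = 1.
Back-substituting:
1 = 7 − 3·2
1 = −3·23 + 10·7
1 = 10·99 − 43·23
1 = −43·518 + 225·99
1 = 225·1653 − 718·518
So 1 = (225)·1653 + (-718)·518.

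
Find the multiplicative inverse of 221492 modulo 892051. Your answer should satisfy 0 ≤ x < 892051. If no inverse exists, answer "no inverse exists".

617382

Apply the Euclidean algorithm to 892051 and 221492:
892051 = 4·221492 + 6083
221492 = 36·6083 + 2504
6083 = 2·2504 + 1075
2504 = 2·1075 + 354
1075 = 3·354 + 13
354 = 27·13 + 3
13 = 4·3 + 1
3 = 3·1 + 0
gcd = 1, so the inverse exists. Back-substitute:
1 = 13 − 4·3
1 = −4·354 + 109·13
1 = 109·1075 − 331·354
1 = −331·2504 + 771·1075
1 = 771·6083 − 1873·2504
1 = −1873·221492 + 68199·6083
1 = 68199·892051 − 274669·221492
Hence 221492⁻¹ ≡ -274669 ≡ 617382 (mod 892051).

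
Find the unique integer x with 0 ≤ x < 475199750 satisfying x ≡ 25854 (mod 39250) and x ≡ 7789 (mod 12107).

Write x = 25854 + 39250·k. Then 39250·k ≡ 7789 − 25854 ≡ 6149 (mod 12107).
Need 39250⁻¹ mod 12107. Extended Euclid on (12107, 2929):
12107 = 4·2929 + 391
2929 = 7·391 + 192
391 = 2·192 + 7
192 = 27·7 + 3
7 = 2·3 + 1
3 = 3·1 + 0
Back-substitute:
1 = 7 − 2·3
1 = −2·192 + 55·7
1 = 55·391 − 112·192
1 = −112·2929 + 839·391
1 = 839·12107 − 3468·2929
39250⁻¹ ≡ 8639 (mod 12107), so k ≡ 8639·6149 ≡ 7802 (mod 12107).
x = 25854 + 39250·7802 = 306254354.

306254354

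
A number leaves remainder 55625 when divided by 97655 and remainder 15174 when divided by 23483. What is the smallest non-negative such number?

Write x = 55625 + 97655·k. Then 97655·k ≡ 15174 − 55625 ≡ 6515 (mod 23483).
Need 97655⁻¹ mod 23483. Extended Euclid on (23483, 3723):
23483 = 6×3723 + 1145
3723 = 3×1145 + 288
1145 = 3×288 + 281
288 = 1×281 + 7
281 = 40×7 + 1
7 = 7×1 + 0
Back-substitute:
1 = 281 − 40·7
1 = −40·288 + 41·281
1 = 41·1145 − 163·288
1 = −163·3723 + 530·1145
1 = 530·23483 − 3343·3723
97655⁻¹ ≡ 20140 (mod 23483), so k ≡ 20140·6515 ≡ 12579 (mod 23483).
x = 55625 + 97655·12579 = 1228457870.

1228457870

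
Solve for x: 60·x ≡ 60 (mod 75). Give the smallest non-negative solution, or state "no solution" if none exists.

First find gcd(60, 75):
75 = 1×60 + 15
60 = 4×15 + 0
gcd = 15 and 15 | 60, so solutions exist. Divide through by 15: 4x ≡ 4 (mod 5).
Now find 4⁻¹ mod 5:
5 = 1×4 + 1
4 = 4×1 + 0
Back-substitute:
1 = 5 − 4
So 4·(-1) ≡ 1 (mod 5), i.e. 4⁻¹ ≡ 4.
Then x ≡ 4·4 ≡ 1 (mod 5); the smallest non-negative solution is x = 1.

1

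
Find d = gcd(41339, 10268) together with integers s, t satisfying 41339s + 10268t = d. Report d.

Repeated division:
41339 = 4×10268 + 267
10268 = 38×267 + 122
267 = 2×122 + 23
122 = 5×23 + 7
23 = 3×7 + 2
7 = 3×2 + 1
2 = 2×1 + 0
gcd(41339, 10268) = 1.
Working backward:
1 = 7 − 3·2
1 = −3·23 + 10·7
1 = 10·122 − 53·23
1 = −53·267 + 116·122
1 = 116·10268 − 4461·267
1 = −4461·41339 + 17960·10268
So 1 = (-4461)·41339 + (17960)·10268.

1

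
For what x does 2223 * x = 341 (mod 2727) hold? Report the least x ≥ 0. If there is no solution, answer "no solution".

no solution

gcd(2223, 2727):
2727 = 1×2223 + 504
2223 = 4×504 + 207
504 = 2×207 + 90
207 = 2×90 + 27
90 = 3×27 + 9
27 = 3×9 + 0
gcd = 9, but 9 ∤ 341, so the congruence has no solution.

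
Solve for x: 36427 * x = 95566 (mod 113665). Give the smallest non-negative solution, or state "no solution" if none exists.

First find gcd(36427, 113665):
113665 = 3×36427 + 4384
36427 = 8×4384 + 1355
4384 = 3×1355 + 319
1355 = 4×319 + 79
319 = 4×79 + 3
79 = 26×3 + 1
3 = 3×1 + 0
gcd = 1, so a unique solution mod 113665 exists.
Back-substitute for the Bézout coefficients:
1 = 79 − 26·3
1 = −26·319 + 105·79
1 = 105·1355 − 446·319
1 = −446·4384 + 1443·1355
1 = 1443·36427 − 11990·4384
1 = −11990·113665 + 37413·36427
So 36427·(37413) ≡ 1 (mod 113665), giving 36427⁻¹ ≡ 37413.
x ≡ 36427⁻¹·95566 ≡ 37413·95566 ≡ 78183 (mod 113665).

78183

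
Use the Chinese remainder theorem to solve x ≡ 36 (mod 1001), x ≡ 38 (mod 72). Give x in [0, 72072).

10046

Write x = 36 + 1001·k. Then 1001·k ≡ 38 − 36 ≡ 2 (mod 72).
Need 1001⁻¹ mod 72. Extended Euclid on (72, 65):
72 = 1·65 + 7
65 = 9·7 + 2
7 = 3·2 + 1
2 = 2·1 + 0
Back-substitute:
1 = 7 − 3·2
1 = −3·65 + 28·7
1 = 28·72 − 31·65
1001⁻¹ ≡ 41 (mod 72), so k ≡ 41·2 ≡ 10 (mod 72).
x = 36 + 1001·10 = 10046.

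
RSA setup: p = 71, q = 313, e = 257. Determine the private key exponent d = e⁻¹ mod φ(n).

8753

φ(n) = (p−1)(q−1) = 70·312 = 21840.
Need d with 257·d ≡ 1 (mod 21840). Apply the extended Euclidean algorithm:
21840 = 84·257 + 252
257 = 1·252 + 5
252 = 50·5 + 2
5 = 2·2 + 1
2 = 2·1 + 0
Back-substitute:
1 = 5 − 2·2
1 = −2·252 + 101·5
1 = 101·257 − 103·252
1 = −103·21840 + 8753·257
So 257·8753 ≡ 1 (mod 21840), hence d = 8753.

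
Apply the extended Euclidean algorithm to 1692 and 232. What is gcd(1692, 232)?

Repeated division:
1692 = 7×232 + 68
232 = 3×68 + 28
68 = 2×28 + 12
28 = 2×12 + 4
12 = 3×4 + 0
gcd(1692, 232) = 4.
Working backward:
4 = 28 − 2·12
4 = −2·68 + 5·28
4 = 5·232 − 17·68
4 = −17·1692 + 124·232
So 4 = (-17)·1692 + (124)·232.

4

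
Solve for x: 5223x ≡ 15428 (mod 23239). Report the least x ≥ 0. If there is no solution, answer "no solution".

First find gcd(5223, 23239):
23239 = 4×5223 + 2347
5223 = 2×2347 + 529
2347 = 4×529 + 231
529 = 2×231 + 67
231 = 3×67 + 30
67 = 2×30 + 7
30 = 4×7 + 2
7 = 3×2 + 1
2 = 2×1 + 0
gcd = 1, so a unique solution mod 23239 exists.
Back-substitute for the Bézout coefficients:
1 = 7 − 3·2
1 = −3·30 + 13·7
1 = 13·67 − 29·30
1 = −29·231 + 100·67
1 = 100·529 − 229·231
1 = −229·2347 + 1016·529
1 = 1016·5223 − 2261·2347
1 = −2261·23239 + 10060·5223
So 5223·(10060) ≡ 1 (mod 23239), giving 5223⁻¹ ≡ 10060.
x ≡ 5223⁻¹·15428 ≡ 10060·15428 ≡ 15638 (mod 23239).

15638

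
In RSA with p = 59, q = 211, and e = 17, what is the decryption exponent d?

φ(n) = (p−1)(q−1) = 58·210 = 12180.
Need d with 17·d ≡ 1 (mod 12180). Apply the extended Euclidean algorithm:
12180 = 716*17 + 8
17 = 2*8 + 1
8 = 8*1 + 0
Back-substitute:
1 = 17 − 2·8
1 = −2·12180 + 1433·17
So 17·1433 ≡ 1 (mod 12180), hence d = 1433.

1433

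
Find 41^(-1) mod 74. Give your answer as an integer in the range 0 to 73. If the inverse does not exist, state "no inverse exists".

gcd(74, 41) by repeated division:
74 = 1*41 + 33
41 = 1*33 + 8
33 = 4*8 + 1
8 = 8*1 + 0
gcd = 1, so the inverse exists. Back-substitute:
1 = 33 − 4·8
1 = −4·41 + 5·33
1 = 5·74 − 9·41
So 41·(-9) ≡ 1 (mod 74), and -9 ≡ 65 (mod 74).

65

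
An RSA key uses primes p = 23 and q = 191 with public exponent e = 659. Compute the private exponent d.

1979

φ(n) = (p−1)(q−1) = 22·190 = 4180.
Need d with 659·d ≡ 1 (mod 4180). Apply the extended Euclidean algorithm:
4180 = 6×659 + 226
659 = 2×226 + 207
226 = 1×207 + 19
207 = 10×19 + 17
19 = 1×17 + 2
17 = 8×2 + 1
2 = 2×1 + 0
Back-substitute:
1 = 17 − 8·2
1 = −8·19 + 9·17
1 = 9·207 − 98·19
1 = −98·226 + 107·207
1 = 107·659 − 312·226
1 = −312·4180 + 1979·659
So 659·1979 ≡ 1 (mod 4180), hence d = 1979.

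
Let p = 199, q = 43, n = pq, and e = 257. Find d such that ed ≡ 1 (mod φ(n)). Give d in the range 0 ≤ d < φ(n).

2621

φ(n) = (p−1)(q−1) = 198·42 = 8316.
Need d with 257·d ≡ 1 (mod 8316). Apply the extended Euclidean algorithm:
8316 = 32×257 + 92
257 = 2×92 + 73
92 = 1×73 + 19
73 = 3×19 + 16
19 = 1×16 + 3
16 = 5×3 + 1
3 = 3×1 + 0
Back-substitute:
1 = 16 − 5·3
1 = −5·19 + 6·16
1 = 6·73 − 23·19
1 = −23·92 + 29·73
1 = 29·257 − 81·92
1 = −81·8316 + 2621·257
So 257·2621 ≡ 1 (mod 8316), hence d = 2621.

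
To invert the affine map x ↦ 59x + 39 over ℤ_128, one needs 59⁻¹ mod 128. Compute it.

gcd(128, 59) by repeated division:
128 = 2×59 + 10
59 = 5×10 + 9
10 = 1×9 + 1
9 = 9×1 + 0
The gcd is 1. Working backward:
1 = 10 − 9
1 = −59 + 6·10
1 = 6·128 − 13·59
Hence 59⁻¹ ≡ -13 ≡ 115 (mod 128).

115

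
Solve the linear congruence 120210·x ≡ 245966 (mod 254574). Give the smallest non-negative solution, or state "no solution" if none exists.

no solution

gcd(120210, 254574):
254574 = 2·120210 + 14154
120210 = 8·14154 + 6978
14154 = 2·6978 + 198
6978 = 35·198 + 48
198 = 4·48 + 6
48 = 8·6 + 0
gcd = 6, but 6 ∤ 245966, so the congruence has no solution.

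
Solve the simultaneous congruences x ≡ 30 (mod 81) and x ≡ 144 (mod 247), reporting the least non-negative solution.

3108

Write x = 30 + 81·k. Then 81·k ≡ 144 − 30 ≡ 114 (mod 247).
Need 81⁻¹ mod 247. Extended Euclid on (247, 81):
247 = 3×81 + 4
81 = 20×4 + 1
4 = 4×1 + 0
Back-substitute:
1 = 81 − 20·4
1 = −20·247 + 61·81
81⁻¹ ≡ 61 (mod 247), so k ≡ 61·114 ≡ 38 (mod 247).
x = 30 + 81·38 = 3108.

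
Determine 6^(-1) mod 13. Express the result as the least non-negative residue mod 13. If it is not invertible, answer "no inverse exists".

11

Run Euclid on (13, 6):
13 = 2×6 + 1
6 = 6×1 + 0
The gcd is 1. Working backward:
1 = 13 − 2·6
Thus 6·(-2) ≡ 1 (mod 13); reducing, -2 mod 13 = 11.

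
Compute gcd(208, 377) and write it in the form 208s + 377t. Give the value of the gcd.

13

Repeated division:
377 = 1*208 + 169
208 = 1*169 + 39
169 = 4*39 + 13
39 = 3*13 + 0
gcd(208, 377) = 13.
Back-substituting:
13 = 169 − 4·39
13 = −4·208 + 5·169
13 = 5·377 − 9·208
So 13 = (5)·377 + (-9)·208.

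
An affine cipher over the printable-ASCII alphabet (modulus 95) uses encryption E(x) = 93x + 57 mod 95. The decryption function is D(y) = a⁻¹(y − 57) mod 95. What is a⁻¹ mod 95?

47

Run Euclid on (95, 93):
95 = 1×93 + 2
93 = 46×2 + 1
2 = 2×1 + 0
Since gcd(93, 95) = 1, back-substitute to write 1 as a combination:
1 = 93 − 46·2
1 = −46·95 + 47·93
So 93·47 ≡ 1 (mod 95).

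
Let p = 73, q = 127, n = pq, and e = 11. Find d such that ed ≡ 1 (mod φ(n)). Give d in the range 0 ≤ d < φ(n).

φ(n) = (p−1)(q−1) = 72·126 = 9072.
Need d with 11·d ≡ 1 (mod 9072). Apply the extended Euclidean algorithm:
9072 = 824*11 + 8
11 = 1*8 + 3
8 = 2*3 + 2
3 = 1*2 + 1
2 = 2*1 + 0
Back-substitute:
1 = 3 − 2
1 = −8 + 3·3
1 = 3·11 − 4·8
1 = −4·9072 + 3299·11
So 11·3299 ≡ 1 (mod 9072), hence d = 3299.

3299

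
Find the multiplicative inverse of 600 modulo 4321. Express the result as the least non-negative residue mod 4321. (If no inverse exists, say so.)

Apply the Euclidean algorithm to 4321 and 600:
4321 = 7·600 + 121
600 = 4·121 + 116
121 = 1·116 + 5
116 = 23·5 + 1
5 = 5·1 + 0
gcd = 1, so the inverse exists. Back-substitute:
1 = 116 − 23·5
1 = −23·121 + 24·116
1 = 24·600 − 119·121
1 = −119·4321 + 857·600
So 600·857 ≡ 1 (mod 4321).

857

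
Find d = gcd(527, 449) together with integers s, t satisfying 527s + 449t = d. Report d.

Repeated division:
527 = 1×449 + 78
449 = 5×78 + 59
78 = 1×59 + 19
59 = 3×19 + 2
19 = 9×2 + 1
2 = 2×1 + 0
gcd(527, 449) = 1.
Back-substituting:
1 = 19 − 9·2
1 = −9·59 + 28·19
1 = 28·78 − 37·59
1 = −37·449 + 213·78
1 = 213·527 − 250·449
So 1 = (213)·527 + (-250)·449.

1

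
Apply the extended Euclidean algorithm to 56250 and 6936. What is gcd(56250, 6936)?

6

Euclidean algorithm:
56250 = 8*6936 + 762
6936 = 9*762 + 78
762 = 9*78 + 60
78 = 1*60 + 18
60 = 3*18 + 6
18 = 3*6 + 0
gcd(56250, 6936) = 6.
Working backward:
6 = 60 − 3·18
6 = −3·78 + 4·60
6 = 4·762 − 39·78
6 = −39·6936 + 355·762
6 = 355·56250 − 2879·6936
So 6 = (355)·56250 + (-2879)·6936.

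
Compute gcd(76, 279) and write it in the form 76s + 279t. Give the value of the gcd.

Repeated division:
279 = 3·76 + 51
76 = 1·51 + 25
51 = 2·25 + 1
25 = 25·1 + 0
gcd(76, 279) = 1.
Express as a combination:
1 = 51 − 2·25
1 = −2·76 + 3·51
1 = 3·279 − 11·76
So 1 = (3)·279 + (-11)·76.

1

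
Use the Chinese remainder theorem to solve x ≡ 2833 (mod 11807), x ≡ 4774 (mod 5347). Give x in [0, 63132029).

52945421

Write x = 2833 + 11807·k. Then 11807·k ≡ 4774 − 2833 ≡ 1941 (mod 5347).
Need 11807⁻¹ mod 5347. Extended Euclid on (5347, 1113):
5347 = 4×1113 + 895
1113 = 1×895 + 218
895 = 4×218 + 23
218 = 9×23 + 11
23 = 2×11 + 1
11 = 11×1 + 0
Back-substitute:
1 = 23 − 2·11
1 = −2·218 + 19·23
1 = 19·895 − 78·218
1 = −78·1113 + 97·895
1 = 97·5347 − 466·1113
11807⁻¹ ≡ 4881 (mod 5347), so k ≡ 4881·1941 ≡ 4484 (mod 5347).
x = 2833 + 11807·4484 = 52945421.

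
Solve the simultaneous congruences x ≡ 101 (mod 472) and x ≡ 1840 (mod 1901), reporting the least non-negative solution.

368733

Write x = 101 + 472·k. Then 472·k ≡ 1840 − 101 ≡ 1739 (mod 1901).
Need 472⁻¹ mod 1901. Extended Euclid on (1901, 472):
1901 = 4*472 + 13
472 = 36*13 + 4
13 = 3*4 + 1
4 = 4*1 + 0
Back-substitute:
1 = 13 − 3·4
1 = −3·472 + 109·13
1 = 109·1901 − 439·472
472⁻¹ ≡ 1462 (mod 1901), so k ≡ 1462·1739 ≡ 781 (mod 1901).
x = 101 + 472·781 = 368733.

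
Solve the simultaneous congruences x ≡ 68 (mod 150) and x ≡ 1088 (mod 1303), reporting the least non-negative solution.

Write x = 68 + 150·k. Then 150·k ≡ 1088 − 68 ≡ 1020 (mod 1303).
Need 150⁻¹ mod 1303. Extended Euclid on (1303, 150):
1303 = 8*150 + 103
150 = 1*103 + 47
103 = 2*47 + 9
47 = 5*9 + 2
9 = 4*2 + 1
2 = 2*1 + 0
Back-substitute:
1 = 9 − 4·2
1 = −4·47 + 21·9
1 = 21·103 − 46·47
1 = −46·150 + 67·103
1 = 67·1303 − 582·150
150⁻¹ ≡ 721 (mod 1303), so k ≡ 721·1020 ≡ 528 (mod 1303).
x = 68 + 150·528 = 79268.

79268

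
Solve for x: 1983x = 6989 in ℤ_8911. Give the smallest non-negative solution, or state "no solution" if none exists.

First find gcd(1983, 8911):
8911 = 4*1983 + 979
1983 = 2*979 + 25
979 = 39*25 + 4
25 = 6*4 + 1
4 = 4*1 + 0
gcd = 1, so a unique solution mod 8911 exists.
Back-substitute for the Bézout coefficients:
1 = 25 − 6·4
1 = −6·979 + 235·25
1 = 235·1983 − 476·979
1 = −476·8911 + 2139·1983
So 1983·(2139) ≡ 1 (mod 8911), giving 1983⁻¹ ≡ 2139.
x ≡ 1983⁻¹·6989 ≡ 2139·6989 ≡ 5724 (mod 8911).

5724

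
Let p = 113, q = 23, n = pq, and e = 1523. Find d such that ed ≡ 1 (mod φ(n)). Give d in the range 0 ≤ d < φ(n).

φ(n) = (p−1)(q−1) = 112·22 = 2464.
Need d with 1523·d ≡ 1 (mod 2464). Apply the extended Euclidean algorithm:
2464 = 1*1523 + 941
1523 = 1*941 + 582
941 = 1*582 + 359
582 = 1*359 + 223
359 = 1*223 + 136
223 = 1*136 + 87
136 = 1*87 + 49
87 = 1*49 + 38
49 = 1*38 + 11
38 = 3*11 + 5
11 = 2*5 + 1
5 = 5*1 + 0
Back-substitute:
1 = 11 − 2·5
1 = −2·38 + 7·11
1 = 7·49 − 9·38
1 = −9·87 + 16·49
1 = 16·136 − 25·87
1 = −25·223 + 41·136
1 = 41·359 − 66·223
1 = −66·582 + 107·359
1 = 107·941 − 173·582
1 = −173·1523 + 280·941
1 = 280·2464 − 453·1523
So 1523·(-453) ≡ 1 (mod 2464), hence d ≡ -453 ≡ 2011 (mod 2464).

2011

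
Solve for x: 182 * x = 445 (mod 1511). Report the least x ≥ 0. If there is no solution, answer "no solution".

First find gcd(182, 1511):
1511 = 8·182 + 55
182 = 3·55 + 17
55 = 3·17 + 4
17 = 4·4 + 1
4 = 4·1 + 0
gcd = 1, so a unique solution mod 1511 exists.
Back-substitute for the Bézout coefficients:
1 = 17 − 4·4
1 = −4·55 + 13·17
1 = 13·182 − 43·55
1 = −43·1511 + 357·182
So 182·(357) ≡ 1 (mod 1511), giving 182⁻¹ ≡ 357.
x ≡ 182⁻¹·445 ≡ 357·445 ≡ 210 (mod 1511).

210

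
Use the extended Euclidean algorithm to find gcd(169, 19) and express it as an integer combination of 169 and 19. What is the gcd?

Repeated division:
169 = 8×19 + 17
19 = 1×17 + 2
17 = 8×2 + 1
2 = 2×1 + 0
gcd(169, 19) = 1.
Express as a combination:
1 = 17 − 8·2
1 = −8·19 + 9·17
1 = 9·169 − 80·19
So 1 = (9)·169 + (-80)·19.

1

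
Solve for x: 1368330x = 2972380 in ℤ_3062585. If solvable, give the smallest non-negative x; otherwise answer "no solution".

First find gcd(1368330, 3062585):
3062585 = 2*1368330 + 325925
1368330 = 4*325925 + 64630
325925 = 5*64630 + 2775
64630 = 23*2775 + 805
2775 = 3*805 + 360
805 = 2*360 + 85
360 = 4*85 + 20
85 = 4*20 + 5
20 = 4*5 + 0
gcd = 5 and 5 | 2972380, so solutions exist. Divide through by 5: 273666x ≡ 594476 (mod 612517).
Now find 273666⁻¹ mod 612517:
612517 = 2×273666 + 65185
273666 = 4×65185 + 12926
65185 = 5×12926 + 555
12926 = 23×555 + 161
555 = 3×161 + 72
161 = 2×72 + 17
72 = 4×17 + 4
17 = 4×4 + 1
4 = 4×1 + 0
Back-substitute:
1 = 17 − 4·4
1 = −4·72 + 17·17
1 = 17·161 − 38·72
1 = −38·555 + 131·161
1 = 131·12926 − 3051·555
1 = −3051·65185 + 15386·12926
1 = 15386·273666 − 64595·65185
1 = −64595·612517 + 144576·273666
So 273666⁻¹ ≡ 144576 (mod 612517).
Then x ≡ 144576·594476 ≡ 414287 (mod 612517); the smallest non-negative solution is x = 414287.

414287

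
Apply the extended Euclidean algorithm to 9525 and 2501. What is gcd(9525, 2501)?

Apply Euclid's algorithm to 9525 and 2501:
9525 = 3*2501 + 2022
2501 = 1*2022 + 479
2022 = 4*479 + 106
479 = 4*106 + 55
106 = 1*55 + 51
55 = 1*51 + 4
51 = 12*4 + 3
4 = 1*3 + 1
3 = 3*1 + 0
gcd(9525, 2501) = 1.
Express as a combination:
1 = 4 − 3
1 = −51 + 13·4
1 = 13·55 − 14·51
1 = −14·106 + 27·55
1 = 27·479 − 122·106
1 = −122·2022 + 515·479
1 = 515·2501 − 637·2022
1 = −637·9525 + 2426·2501
So 1 = (-637)·9525 + (2426)·2501.

1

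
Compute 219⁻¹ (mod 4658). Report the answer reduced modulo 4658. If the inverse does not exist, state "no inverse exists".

Apply the Euclidean algorithm to 4658 and 219:
4658 = 21·219 + 59
219 = 3·59 + 42
59 = 1·42 + 17
42 = 2·17 + 8
17 = 2·8 + 1
8 = 8·1 + 0
Since gcd(219, 4658) = 1, back-substitute to write 1 as a combination:
1 = 17 − 2·8
1 = −2·42 + 5·17
1 = 5·59 − 7·42
1 = −7·219 + 26·59
1 = 26·4658 − 553·219
So 219·(-553) ≡ 1 (mod 4658), and -553 ≡ 4105 (mod 4658).

4105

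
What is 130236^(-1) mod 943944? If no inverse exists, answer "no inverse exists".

Compute gcd(130236, 943944):
943944 = 7*130236 + 32292
130236 = 4*32292 + 1068
32292 = 30*1068 + 252
1068 = 4*252 + 60
252 = 4*60 + 12
60 = 5*12 + 0
Since gcd = 12 > 1, 130236 is not a unit mod 943944.

no inverse exists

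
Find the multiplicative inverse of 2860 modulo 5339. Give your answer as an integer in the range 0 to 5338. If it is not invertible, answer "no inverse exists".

2130

Run Euclid on (5339, 2860):
5339 = 1×2860 + 2479
2860 = 1×2479 + 381
2479 = 6×381 + 193
381 = 1×193 + 188
193 = 1×188 + 5
188 = 37×5 + 3
5 = 1×3 + 2
3 = 1×2 + 1
2 = 2×1 + 0
The gcd is 1. Working backward:
1 = 3 − 2
1 = −5 + 2·3
1 = 2·188 − 75·5
1 = −75·193 + 77·188
1 = 77·381 − 152·193
1 = −152·2479 + 989·381
1 = 989·2860 − 1141·2479
1 = −1141·5339 + 2130·2860
So 2860·2130 ≡ 1 (mod 5339).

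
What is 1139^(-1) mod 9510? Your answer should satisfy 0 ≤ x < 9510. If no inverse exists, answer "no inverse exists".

Apply the Euclidean algorithm to 9510 and 1139:
9510 = 8×1139 + 398
1139 = 2×398 + 343
398 = 1×343 + 55
343 = 6×55 + 13
55 = 4×13 + 3
13 = 4×3 + 1
3 = 3×1 + 0
The gcd is 1. Working backward:
1 = 13 − 4·3
1 = −4·55 + 17·13
1 = 17·343 − 106·55
1 = −106·398 + 123·343
1 = 123·1139 − 352·398
1 = −352·9510 + 2939·1139
So 1139·2939 ≡ 1 (mod 9510).

2939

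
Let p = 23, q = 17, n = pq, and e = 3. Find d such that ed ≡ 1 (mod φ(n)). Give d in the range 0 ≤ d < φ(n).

φ(n) = (p−1)(q−1) = 22·16 = 352.
Need d with 3·d ≡ 1 (mod 352). Apply the extended Euclidean algorithm:
352 = 117·3 + 1
3 = 3·1 + 0
Back-substitute:
1 = 352 − 117·3
So 3·(-117) ≡ 1 (mod 352), hence d ≡ -117 ≡ 235 (mod 352).

235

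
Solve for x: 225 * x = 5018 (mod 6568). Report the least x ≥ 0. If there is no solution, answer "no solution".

3642

First find gcd(225, 6568):
6568 = 29·225 + 43
225 = 5·43 + 10
43 = 4·10 + 3
10 = 3·3 + 1
3 = 3·1 + 0
gcd = 1, so a unique solution mod 6568 exists.
Back-substitute for the Bézout coefficients:
1 = 10 − 3·3
1 = −3·43 + 13·10
1 = 13·225 − 68·43
1 = −68·6568 + 1985·225
So 225·(1985) ≡ 1 (mod 6568), giving 225⁻¹ ≡ 1985.
x ≡ 225⁻¹·5018 ≡ 1985·5018 ≡ 3642 (mod 6568).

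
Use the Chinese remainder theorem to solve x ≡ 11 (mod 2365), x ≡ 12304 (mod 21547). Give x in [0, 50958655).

49376481

Write x = 11 + 2365·k. Then 2365·k ≡ 12304 − 11 ≡ 12293 (mod 21547).
Need 2365⁻¹ mod 21547. Extended Euclid on (21547, 2365):
21547 = 9·2365 + 262
2365 = 9·262 + 7
262 = 37·7 + 3
7 = 2·3 + 1
3 = 3·1 + 0
Back-substitute:
1 = 7 − 2·3
1 = −2·262 + 75·7
1 = 75·2365 − 677·262
1 = −677·21547 + 6168·2365
2365⁻¹ ≡ 6168 (mod 21547), so k ≡ 6168·12293 ≡ 20878 (mod 21547).
x = 11 + 2365·20878 = 49376481.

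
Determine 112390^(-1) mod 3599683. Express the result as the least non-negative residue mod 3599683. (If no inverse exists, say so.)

Run Euclid on (3599683, 112390):
3599683 = 32*112390 + 3203
112390 = 35*3203 + 285
3203 = 11*285 + 68
285 = 4*68 + 13
68 = 5*13 + 3
13 = 4*3 + 1
3 = 3*1 + 0
The gcd is 1. Working backward:
1 = 13 − 4·3
1 = −4·68 + 21·13
1 = 21·285 − 88·68
1 = −88·3203 + 989·285
1 = 989·112390 − 34703·3203
1 = −34703·3599683 + 1111485·112390
So 112390·1111485 ≡ 1 (mod 3599683).

1111485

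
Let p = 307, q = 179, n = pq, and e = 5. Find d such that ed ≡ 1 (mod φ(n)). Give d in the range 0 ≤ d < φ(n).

φ(n) = (p−1)(q−1) = 306·178 = 54468.
Need d with 5·d ≡ 1 (mod 54468). Apply the extended Euclidean algorithm:
54468 = 10893·5 + 3
5 = 1·3 + 2
3 = 1·2 + 1
2 = 2·1 + 0
Back-substitute:
1 = 3 − 2
1 = −5 + 2·3
1 = 2·54468 − 21787·5
So 5·(-21787) ≡ 1 (mod 54468), hence d ≡ -21787 ≡ 32681 (mod 54468).

32681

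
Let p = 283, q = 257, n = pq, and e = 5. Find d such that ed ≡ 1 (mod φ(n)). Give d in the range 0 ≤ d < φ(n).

φ(n) = (p−1)(q−1) = 282·256 = 72192.
Need d with 5·d ≡ 1 (mod 72192). Apply the extended Euclidean algorithm:
72192 = 14438·5 + 2
5 = 2·2 + 1
2 = 2·1 + 0
Back-substitute:
1 = 5 − 2·2
1 = −2·72192 + 28877·5
So 5·28877 ≡ 1 (mod 72192), hence d = 28877.

28877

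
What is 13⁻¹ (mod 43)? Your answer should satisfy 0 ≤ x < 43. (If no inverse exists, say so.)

10

Run Euclid on (43, 13):
43 = 3·13 + 4
13 = 3·4 + 1
4 = 4·1 + 0
gcd = 1, so the inverse exists. Back-substitute:
1 = 13 − 3·4
1 = −3·43 + 10·13
So 13·10 ≡ 1 (mod 43).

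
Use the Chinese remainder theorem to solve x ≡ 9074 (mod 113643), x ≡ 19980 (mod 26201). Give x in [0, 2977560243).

181383302

Write x = 9074 + 113643·k. Then 113643·k ≡ 19980 − 9074 ≡ 10906 (mod 26201).
Need 113643⁻¹ mod 26201. Extended Euclid on (26201, 8839):
26201 = 2*8839 + 8523
8839 = 1*8523 + 316
8523 = 26*316 + 307
316 = 1*307 + 9
307 = 34*9 + 1
9 = 9*1 + 0
Back-substitute:
1 = 307 − 34·9
1 = −34·316 + 35·307
1 = 35·8523 − 944·316
1 = −944·8839 + 979·8523
1 = 979·26201 − 2902·8839
113643⁻¹ ≡ 23299 (mod 26201), so k ≡ 23299·10906 ≡ 1596 (mod 26201).
x = 9074 + 113643·1596 = 181383302.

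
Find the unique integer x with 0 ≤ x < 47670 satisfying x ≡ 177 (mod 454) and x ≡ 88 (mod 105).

Write x = 177 + 454·k. Then 454·k ≡ 88 − 177 ≡ 16 (mod 105).
Need 454⁻¹ mod 105. Extended Euclid on (105, 34):
105 = 3·34 + 3
34 = 11·3 + 1
3 = 3·1 + 0
Back-substitute:
1 = 34 − 11·3
1 = −11·105 + 34·34
454⁻¹ ≡ 34 (mod 105), so k ≡ 34·16 ≡ 19 (mod 105).
x = 177 + 454·19 = 8803.

8803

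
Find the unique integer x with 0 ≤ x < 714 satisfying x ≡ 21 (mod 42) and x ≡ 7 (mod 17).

483

Write x = 21 + 42·k. Then 42·k ≡ 7 − 21 ≡ 3 (mod 17).
Need 42⁻¹ mod 17. Extended Euclid on (17, 8):
17 = 2·8 + 1
8 = 8·1 + 0
Back-substitute:
1 = 17 − 2·8
42⁻¹ ≡ 15 (mod 17), so k ≡ 15·3 ≡ 11 (mod 17).
x = 21 + 42·11 = 483.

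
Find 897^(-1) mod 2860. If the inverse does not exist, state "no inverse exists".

no inverse exists

Compute gcd(897, 2860):
2860 = 3×897 + 169
897 = 5×169 + 52
169 = 3×52 + 13
52 = 4×13 + 0
The gcd is 13, not 1, hence no inverse exists.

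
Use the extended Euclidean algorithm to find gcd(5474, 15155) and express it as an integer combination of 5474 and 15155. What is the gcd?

Apply Euclid's algorithm to 15155 and 5474:
15155 = 2×5474 + 4207
5474 = 1×4207 + 1267
4207 = 3×1267 + 406
1267 = 3×406 + 49
406 = 8×49 + 14
49 = 3×14 + 7
14 = 2×7 + 0
gcd(5474, 15155) = 7.
Working backward:
7 = 49 − 3·14
7 = −3·406 + 25·49
7 = 25·1267 − 78·406
7 = −78·4207 + 259·1267
7 = 259·5474 − 337·4207
7 = −337·15155 + 933·5474
So 7 = (-337)·15155 + (933)·5474.

7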